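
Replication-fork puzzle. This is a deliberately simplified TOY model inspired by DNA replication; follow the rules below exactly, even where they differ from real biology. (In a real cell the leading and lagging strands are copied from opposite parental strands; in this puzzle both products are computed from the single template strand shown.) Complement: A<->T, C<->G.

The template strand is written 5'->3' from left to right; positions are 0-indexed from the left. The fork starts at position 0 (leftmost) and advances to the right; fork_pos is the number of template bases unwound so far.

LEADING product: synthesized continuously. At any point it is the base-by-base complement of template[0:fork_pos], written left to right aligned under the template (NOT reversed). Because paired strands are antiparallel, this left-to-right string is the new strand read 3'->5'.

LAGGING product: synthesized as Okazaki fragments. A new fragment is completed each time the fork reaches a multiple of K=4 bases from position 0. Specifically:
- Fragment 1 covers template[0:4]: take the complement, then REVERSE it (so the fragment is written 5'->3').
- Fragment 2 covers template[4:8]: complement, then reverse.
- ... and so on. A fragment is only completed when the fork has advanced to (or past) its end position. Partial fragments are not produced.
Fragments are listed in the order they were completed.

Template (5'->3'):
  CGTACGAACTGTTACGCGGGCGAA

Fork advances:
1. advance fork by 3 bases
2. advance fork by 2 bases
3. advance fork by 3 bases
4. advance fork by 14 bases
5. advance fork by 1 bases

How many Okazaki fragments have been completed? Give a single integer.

Step 1: advance 3 -> fork_pos = 0 + 3 = 3. Next multiple of 4 is 4 (not reached); still 0 fragment(s).
Step 2: advance 2 -> fork_pos = 3 + 2 = 5. Reached multiple(s) of 4: 4 -> fragment 1 completed (1 total).
Step 3: advance 3 -> fork_pos = 5 + 3 = 8. Reached multiple(s) of 4: 8 -> fragment 2 completed (2 total).
Step 4: advance 14 -> fork_pos = 8 + 14 = 22. Reached multiple(s) of 4: 12, 16, 20 -> fragments 3-5 completed (5 total).
Step 5: advance 1 -> fork_pos = 22 + 1 = 23. Next multiple of 4 is 24 (not reached); still 5 fragment(s).
Check: final fork_pos = 23; the multiples of 4 that are <= 23 are 4..20 -> 23 // 4 = 5 completed fragment(s).

Answer: 5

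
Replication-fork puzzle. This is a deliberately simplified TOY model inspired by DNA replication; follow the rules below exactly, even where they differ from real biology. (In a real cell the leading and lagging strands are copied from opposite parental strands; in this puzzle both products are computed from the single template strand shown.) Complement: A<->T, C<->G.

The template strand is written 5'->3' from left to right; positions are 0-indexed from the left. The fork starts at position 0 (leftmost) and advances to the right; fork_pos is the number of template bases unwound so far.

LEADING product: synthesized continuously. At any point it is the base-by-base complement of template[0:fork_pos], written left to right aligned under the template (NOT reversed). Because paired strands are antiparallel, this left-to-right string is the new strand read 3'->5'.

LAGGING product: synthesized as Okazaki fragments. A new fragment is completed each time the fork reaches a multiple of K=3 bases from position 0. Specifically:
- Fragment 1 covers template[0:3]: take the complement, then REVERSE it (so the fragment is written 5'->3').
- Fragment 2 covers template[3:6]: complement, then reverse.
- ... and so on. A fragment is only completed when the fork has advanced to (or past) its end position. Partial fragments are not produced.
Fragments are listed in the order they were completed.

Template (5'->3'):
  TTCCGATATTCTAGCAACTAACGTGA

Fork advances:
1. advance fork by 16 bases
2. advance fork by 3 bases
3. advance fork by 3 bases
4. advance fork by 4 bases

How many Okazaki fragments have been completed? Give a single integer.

Step 1: advance 16 -> fork_pos = 0 + 16 = 16. Reached multiple(s) of 3: 3, 6, 9, 12, 15 -> fragments 1-5 completed (5 total).
Step 2: advance 3 -> fork_pos = 16 + 3 = 19. Reached multiple(s) of 3: 18 -> fragment 6 completed (6 total).
Step 3: advance 3 -> fork_pos = 19 + 3 = 22. Reached multiple(s) of 3: 21 -> fragment 7 completed (7 total).
Step 4: advance 4 -> fork_pos = 22 + 4 = 26. Reached multiple(s) of 3: 24 -> fragment 8 completed (8 total).
Check: final fork_pos = 26; the multiples of 3 that are <= 26 are 3..24 -> 26 // 3 = 8 completed fragment(s).

Answer: 8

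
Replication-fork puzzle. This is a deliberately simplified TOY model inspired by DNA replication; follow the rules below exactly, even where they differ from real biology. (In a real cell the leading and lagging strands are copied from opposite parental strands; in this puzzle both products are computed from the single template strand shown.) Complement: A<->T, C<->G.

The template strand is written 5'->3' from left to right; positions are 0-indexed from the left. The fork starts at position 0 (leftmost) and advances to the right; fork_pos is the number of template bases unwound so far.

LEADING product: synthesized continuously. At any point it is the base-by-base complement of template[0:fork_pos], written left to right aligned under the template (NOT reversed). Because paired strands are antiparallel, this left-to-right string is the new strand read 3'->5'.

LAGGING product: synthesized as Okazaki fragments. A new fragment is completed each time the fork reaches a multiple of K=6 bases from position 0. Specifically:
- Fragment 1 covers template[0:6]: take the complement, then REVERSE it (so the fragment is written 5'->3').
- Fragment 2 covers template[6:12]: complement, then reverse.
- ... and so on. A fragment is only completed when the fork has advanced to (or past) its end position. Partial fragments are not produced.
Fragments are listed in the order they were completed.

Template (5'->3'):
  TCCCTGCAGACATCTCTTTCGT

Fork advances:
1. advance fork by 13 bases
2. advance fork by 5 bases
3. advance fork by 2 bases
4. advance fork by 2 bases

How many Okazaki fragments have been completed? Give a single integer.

Answer: 3

Derivation:
Step 1: advance 13 -> fork_pos = 0 + 13 = 13. Reached multiple(s) of 6: 6, 12 -> fragments 1-2 completed (2 total).
Step 2: advance 5 -> fork_pos = 13 + 5 = 18. Reached multiple(s) of 6: 18 -> fragment 3 completed (3 total).
Step 3: advance 2 -> fork_pos = 18 + 2 = 20. Next multiple of 6 is 24 (not reached); still 3 fragment(s).
Step 4: advance 2 -> fork_pos = 20 + 2 = 22. Next multiple of 6 is 24 (not reached); still 3 fragment(s).
Check: final fork_pos = 22; the multiples of 6 that are <= 22 are 6..18 -> 22 // 6 = 3 completed fragment(s).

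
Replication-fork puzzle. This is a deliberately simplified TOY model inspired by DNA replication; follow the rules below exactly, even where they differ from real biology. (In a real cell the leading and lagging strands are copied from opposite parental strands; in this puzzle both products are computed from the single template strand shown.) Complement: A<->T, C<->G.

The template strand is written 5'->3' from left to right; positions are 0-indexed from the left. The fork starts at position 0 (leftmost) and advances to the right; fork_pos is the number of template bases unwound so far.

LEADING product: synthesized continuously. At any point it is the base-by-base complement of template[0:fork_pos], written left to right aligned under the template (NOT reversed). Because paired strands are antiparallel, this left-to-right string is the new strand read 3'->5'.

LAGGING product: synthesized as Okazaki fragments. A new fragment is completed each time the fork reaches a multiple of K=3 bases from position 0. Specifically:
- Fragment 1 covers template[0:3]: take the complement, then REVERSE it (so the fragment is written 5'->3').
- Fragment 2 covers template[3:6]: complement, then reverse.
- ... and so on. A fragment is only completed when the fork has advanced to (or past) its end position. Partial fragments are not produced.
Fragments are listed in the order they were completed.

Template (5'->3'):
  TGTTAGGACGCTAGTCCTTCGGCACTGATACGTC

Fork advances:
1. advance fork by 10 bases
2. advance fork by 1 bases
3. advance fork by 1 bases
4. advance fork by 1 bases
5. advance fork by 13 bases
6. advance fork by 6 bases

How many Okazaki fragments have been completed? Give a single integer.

Step 1: advance 10 -> fork_pos = 0 + 10 = 10. Reached multiple(s) of 3: 3, 6, 9 -> fragments 1-3 completed (3 total).
Step 2: advance 1 -> fork_pos = 10 + 1 = 11. Next multiple of 3 is 12 (not reached); still 3 fragment(s).
Step 3: advance 1 -> fork_pos = 11 + 1 = 12. Reached multiple(s) of 3: 12 -> fragment 4 completed (4 total).
Step 4: advance 1 -> fork_pos = 12 + 1 = 13. Next multiple of 3 is 15 (not reached); still 4 fragment(s).
Step 5: advance 13 -> fork_pos = 13 + 13 = 26. Reached multiple(s) of 3: 15, 18, 21, 24 -> fragments 5-8 completed (8 total).
Step 6: advance 6 -> fork_pos = 26 + 6 = 32. Reached multiple(s) of 3: 27, 30 -> fragments 9-10 completed (10 total).
Check: final fork_pos = 32; the multiples of 3 that are <= 32 are 3..30 -> 32 // 3 = 10 completed fragment(s).

Answer: 10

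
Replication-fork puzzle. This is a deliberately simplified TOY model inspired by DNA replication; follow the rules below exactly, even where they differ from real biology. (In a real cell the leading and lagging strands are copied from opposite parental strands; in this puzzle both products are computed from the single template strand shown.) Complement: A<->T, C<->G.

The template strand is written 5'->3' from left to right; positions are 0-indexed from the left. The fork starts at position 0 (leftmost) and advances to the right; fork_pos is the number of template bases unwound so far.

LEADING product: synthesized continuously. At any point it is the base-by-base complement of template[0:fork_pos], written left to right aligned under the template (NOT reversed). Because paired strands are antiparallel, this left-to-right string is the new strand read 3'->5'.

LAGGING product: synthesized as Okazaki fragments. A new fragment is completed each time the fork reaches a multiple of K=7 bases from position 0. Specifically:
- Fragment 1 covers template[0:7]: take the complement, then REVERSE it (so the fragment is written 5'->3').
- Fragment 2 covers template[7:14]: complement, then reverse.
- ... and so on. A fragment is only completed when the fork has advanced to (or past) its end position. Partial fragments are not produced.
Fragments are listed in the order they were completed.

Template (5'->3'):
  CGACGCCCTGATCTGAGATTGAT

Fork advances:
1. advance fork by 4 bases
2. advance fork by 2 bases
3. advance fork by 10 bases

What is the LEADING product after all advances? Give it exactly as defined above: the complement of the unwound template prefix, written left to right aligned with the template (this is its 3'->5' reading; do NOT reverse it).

Answer: GCTGCGGGACTAGACT

Derivation:
Step 1: advance 4 -> fork_pos = 0 + 4 = 4.
Step 2: advance 2 -> fork_pos = 4 + 2 = 6.
Step 3: advance 10 -> fork_pos = 6 + 10 = 16.
Unwound prefix: template[0:16] = CGACGCCCTGATCTGA
Complement it base by base (A<->T, C<->G), keeping left-to-right order:
  [0:5] CGACG -> GCTGC
  [5:10] CCCTG -> GGGAC
  [10:15] ATCTG -> TAGAC
  [15:16] A -> T
Concatenate: GCTGCGGGACTAGACT (length 16; written aligned with the template, i.e. 3'->5').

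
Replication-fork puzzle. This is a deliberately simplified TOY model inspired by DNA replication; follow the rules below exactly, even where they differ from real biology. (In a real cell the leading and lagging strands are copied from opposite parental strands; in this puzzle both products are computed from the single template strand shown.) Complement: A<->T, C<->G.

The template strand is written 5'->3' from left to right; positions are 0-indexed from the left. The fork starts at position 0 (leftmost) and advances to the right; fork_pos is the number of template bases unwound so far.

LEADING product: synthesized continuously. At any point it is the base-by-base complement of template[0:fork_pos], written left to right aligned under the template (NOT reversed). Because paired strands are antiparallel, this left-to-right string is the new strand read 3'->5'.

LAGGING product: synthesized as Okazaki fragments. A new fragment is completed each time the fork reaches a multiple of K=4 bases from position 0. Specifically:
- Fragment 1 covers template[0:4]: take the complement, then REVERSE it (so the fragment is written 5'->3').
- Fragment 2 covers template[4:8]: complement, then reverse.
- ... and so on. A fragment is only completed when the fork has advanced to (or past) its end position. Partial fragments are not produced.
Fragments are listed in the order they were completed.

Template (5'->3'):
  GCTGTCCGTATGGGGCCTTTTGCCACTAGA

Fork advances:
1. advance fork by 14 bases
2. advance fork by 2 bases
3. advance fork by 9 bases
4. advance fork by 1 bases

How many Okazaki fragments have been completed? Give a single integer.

Step 1: advance 14 -> fork_pos = 0 + 14 = 14. Reached multiple(s) of 4: 4, 8, 12 -> fragments 1-3 completed (3 total).
Step 2: advance 2 -> fork_pos = 14 + 2 = 16. Reached multiple(s) of 4: 16 -> fragment 4 completed (4 total).
Step 3: advance 9 -> fork_pos = 16 + 9 = 25. Reached multiple(s) of 4: 20, 24 -> fragments 5-6 completed (6 total).
Step 4: advance 1 -> fork_pos = 25 + 1 = 26. Next multiple of 4 is 28 (not reached); still 6 fragment(s).
Check: final fork_pos = 26; the multiples of 4 that are <= 26 are 4..24 -> 26 // 4 = 6 completed fragment(s).

Answer: 6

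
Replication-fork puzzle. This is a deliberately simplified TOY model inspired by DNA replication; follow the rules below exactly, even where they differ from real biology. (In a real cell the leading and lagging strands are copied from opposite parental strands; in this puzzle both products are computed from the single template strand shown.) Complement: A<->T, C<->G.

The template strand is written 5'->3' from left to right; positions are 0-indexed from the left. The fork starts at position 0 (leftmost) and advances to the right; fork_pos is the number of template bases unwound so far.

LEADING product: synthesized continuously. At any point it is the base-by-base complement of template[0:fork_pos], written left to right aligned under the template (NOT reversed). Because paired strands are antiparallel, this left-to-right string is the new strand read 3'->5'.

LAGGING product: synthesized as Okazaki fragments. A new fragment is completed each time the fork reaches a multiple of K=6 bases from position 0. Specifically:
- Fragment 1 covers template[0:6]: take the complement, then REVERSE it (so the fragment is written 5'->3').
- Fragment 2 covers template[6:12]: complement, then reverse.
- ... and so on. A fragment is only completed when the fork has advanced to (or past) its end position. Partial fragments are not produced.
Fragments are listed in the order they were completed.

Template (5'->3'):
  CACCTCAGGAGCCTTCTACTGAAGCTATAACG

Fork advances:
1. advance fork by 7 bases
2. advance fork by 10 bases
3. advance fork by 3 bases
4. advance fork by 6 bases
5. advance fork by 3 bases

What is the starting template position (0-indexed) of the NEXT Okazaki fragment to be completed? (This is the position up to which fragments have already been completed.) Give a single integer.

Answer: 24

Derivation:
Step 1: advance 7 -> fork_pos = 0 + 7 = 7. Reached multiple(s) of 6: 6 -> fragment 1 completed (1 total).
Step 2: advance 10 -> fork_pos = 7 + 10 = 17. Reached multiple(s) of 6: 12 -> fragment 2 completed (2 total).
Step 3: advance 3 -> fork_pos = 17 + 3 = 20. Reached multiple(s) of 6: 18 -> fragment 3 completed (3 total).
Step 4: advance 6 -> fork_pos = 20 + 6 = 26. Reached multiple(s) of 6: 24 -> fragment 4 completed (4 total).
Step 5: advance 3 -> fork_pos = 26 + 3 = 29. Next multiple of 6 is 30 (not reached); still 4 fragment(s).
4 fragment(s) completed, covering template[0:24] (4 x 6 = 24). The next fragment, fragment 5, covers template[24:30], so it starts at position 24.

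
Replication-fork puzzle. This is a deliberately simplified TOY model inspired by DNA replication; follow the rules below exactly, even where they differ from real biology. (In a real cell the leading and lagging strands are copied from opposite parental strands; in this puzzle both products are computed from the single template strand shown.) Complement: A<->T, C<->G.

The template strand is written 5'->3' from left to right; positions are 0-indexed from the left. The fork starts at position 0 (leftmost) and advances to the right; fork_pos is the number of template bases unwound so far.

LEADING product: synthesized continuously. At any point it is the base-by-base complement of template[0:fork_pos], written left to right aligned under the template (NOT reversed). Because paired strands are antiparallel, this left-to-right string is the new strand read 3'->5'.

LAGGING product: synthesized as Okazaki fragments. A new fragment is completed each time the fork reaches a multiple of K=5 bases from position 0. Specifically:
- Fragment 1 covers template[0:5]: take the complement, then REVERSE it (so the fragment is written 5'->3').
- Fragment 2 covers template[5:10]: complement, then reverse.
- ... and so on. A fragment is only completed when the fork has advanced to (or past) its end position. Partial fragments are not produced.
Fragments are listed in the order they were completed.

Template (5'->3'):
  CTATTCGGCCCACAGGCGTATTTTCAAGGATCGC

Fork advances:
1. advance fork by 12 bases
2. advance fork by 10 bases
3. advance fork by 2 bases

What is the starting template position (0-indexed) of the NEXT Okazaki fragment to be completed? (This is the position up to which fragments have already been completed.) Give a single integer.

Answer: 20

Derivation:
Step 1: advance 12 -> fork_pos = 0 + 12 = 12. Reached multiple(s) of 5: 5, 10 -> fragments 1-2 completed (2 total).
Step 2: advance 10 -> fork_pos = 12 + 10 = 22. Reached multiple(s) of 5: 15, 20 -> fragments 3-4 completed (4 total).
Step 3: advance 2 -> fork_pos = 22 + 2 = 24. Next multiple of 5 is 25 (not reached); still 4 fragment(s).
4 fragment(s) completed, covering template[0:20] (4 x 5 = 20). The next fragment, fragment 5, covers template[20:25], so it starts at position 20.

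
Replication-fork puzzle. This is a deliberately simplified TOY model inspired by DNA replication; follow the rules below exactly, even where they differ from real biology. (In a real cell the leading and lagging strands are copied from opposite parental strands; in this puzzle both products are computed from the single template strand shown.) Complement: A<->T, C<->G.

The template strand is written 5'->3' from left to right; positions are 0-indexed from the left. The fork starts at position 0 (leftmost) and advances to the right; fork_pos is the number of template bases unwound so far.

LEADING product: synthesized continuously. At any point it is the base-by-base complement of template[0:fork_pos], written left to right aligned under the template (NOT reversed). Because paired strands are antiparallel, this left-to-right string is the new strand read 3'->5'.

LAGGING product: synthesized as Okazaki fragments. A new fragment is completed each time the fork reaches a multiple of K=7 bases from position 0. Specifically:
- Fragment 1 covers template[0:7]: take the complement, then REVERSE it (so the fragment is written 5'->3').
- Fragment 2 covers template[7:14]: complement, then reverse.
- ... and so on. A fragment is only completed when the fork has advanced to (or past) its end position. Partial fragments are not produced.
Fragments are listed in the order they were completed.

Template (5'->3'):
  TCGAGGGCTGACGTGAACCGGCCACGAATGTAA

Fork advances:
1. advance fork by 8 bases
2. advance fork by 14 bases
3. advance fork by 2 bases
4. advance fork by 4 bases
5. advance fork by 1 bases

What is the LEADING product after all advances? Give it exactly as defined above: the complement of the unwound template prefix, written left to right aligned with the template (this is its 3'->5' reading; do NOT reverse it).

Step 1: advance 8 -> fork_pos = 0 + 8 = 8.
Step 2: advance 14 -> fork_pos = 8 + 14 = 22.
Step 3: advance 2 -> fork_pos = 22 + 2 = 24.
Step 4: advance 4 -> fork_pos = 24 + 4 = 28.
Step 5: advance 1 -> fork_pos = 28 + 1 = 29.
Unwound prefix: template[0:29] = TCGAGGGCTGACGTGAACCGGCCACGAAT
Complement it base by base (A<->T, C<->G), keeping left-to-right order:
  [0:5] TCGAG -> AGCTC
  [5:10] GGCTG -> CCGAC
  [10:15] ACGTG -> TGCAC
  [15:20] AACCG -> TTGGC
  [20:25] GCCAC -> CGGTG
  [25:29] GAAT -> CTTA
Concatenate: AGCTCCCGACTGCACTTGGCCGGTGCTTA (length 29; written aligned with the template, i.e. 3'->5').

Answer: AGCTCCCGACTGCACTTGGCCGGTGCTTA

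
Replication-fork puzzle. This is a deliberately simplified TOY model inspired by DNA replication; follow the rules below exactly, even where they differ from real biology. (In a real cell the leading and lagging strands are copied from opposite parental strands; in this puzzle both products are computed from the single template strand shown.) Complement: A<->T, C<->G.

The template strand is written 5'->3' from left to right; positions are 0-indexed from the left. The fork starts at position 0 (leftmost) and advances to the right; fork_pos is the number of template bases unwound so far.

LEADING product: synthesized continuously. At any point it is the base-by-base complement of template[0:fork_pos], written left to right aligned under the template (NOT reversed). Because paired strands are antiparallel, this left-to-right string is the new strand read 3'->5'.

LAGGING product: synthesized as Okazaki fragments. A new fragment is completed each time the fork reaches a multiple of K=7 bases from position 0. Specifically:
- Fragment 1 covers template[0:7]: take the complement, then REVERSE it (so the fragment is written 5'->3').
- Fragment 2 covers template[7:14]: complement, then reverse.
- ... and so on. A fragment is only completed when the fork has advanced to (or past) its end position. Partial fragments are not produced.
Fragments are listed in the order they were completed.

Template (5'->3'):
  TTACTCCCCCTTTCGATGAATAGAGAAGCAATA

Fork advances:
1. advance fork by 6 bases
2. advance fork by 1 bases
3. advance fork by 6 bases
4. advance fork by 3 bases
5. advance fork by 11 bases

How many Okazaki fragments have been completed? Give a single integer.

Answer: 3

Derivation:
Step 1: advance 6 -> fork_pos = 0 + 6 = 6. Next multiple of 7 is 7 (not reached); still 0 fragment(s).
Step 2: advance 1 -> fork_pos = 6 + 1 = 7. Reached multiple(s) of 7: 7 -> fragment 1 completed (1 total).
Step 3: advance 6 -> fork_pos = 7 + 6 = 13. Next multiple of 7 is 14 (not reached); still 1 fragment(s).
Step 4: advance 3 -> fork_pos = 13 + 3 = 16. Reached multiple(s) of 7: 14 -> fragment 2 completed (2 total).
Step 5: advance 11 -> fork_pos = 16 + 11 = 27. Reached multiple(s) of 7: 21 -> fragment 3 completed (3 total).
Check: final fork_pos = 27; the multiples of 7 that are <= 27 are 7..21 -> 27 // 7 = 3 completed fragment(s).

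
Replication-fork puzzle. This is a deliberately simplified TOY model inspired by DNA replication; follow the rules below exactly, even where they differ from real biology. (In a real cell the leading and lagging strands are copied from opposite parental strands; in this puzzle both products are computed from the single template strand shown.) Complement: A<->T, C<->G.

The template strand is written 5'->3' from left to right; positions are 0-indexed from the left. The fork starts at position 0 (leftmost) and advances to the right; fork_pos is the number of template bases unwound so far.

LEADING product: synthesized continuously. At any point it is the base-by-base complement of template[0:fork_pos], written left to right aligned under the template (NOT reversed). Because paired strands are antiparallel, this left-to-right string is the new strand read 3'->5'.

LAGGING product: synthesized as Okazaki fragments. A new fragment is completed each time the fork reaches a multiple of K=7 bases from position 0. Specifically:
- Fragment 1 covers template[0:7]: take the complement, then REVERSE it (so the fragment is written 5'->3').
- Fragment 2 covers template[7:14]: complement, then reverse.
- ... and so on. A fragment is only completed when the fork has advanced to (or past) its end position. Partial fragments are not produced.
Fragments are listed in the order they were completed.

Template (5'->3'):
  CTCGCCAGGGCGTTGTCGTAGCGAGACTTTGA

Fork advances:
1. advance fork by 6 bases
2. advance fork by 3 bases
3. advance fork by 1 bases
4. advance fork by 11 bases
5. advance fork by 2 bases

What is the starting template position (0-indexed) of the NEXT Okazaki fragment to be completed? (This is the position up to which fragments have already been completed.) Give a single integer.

Answer: 21

Derivation:
Step 1: advance 6 -> fork_pos = 0 + 6 = 6. Next multiple of 7 is 7 (not reached); still 0 fragment(s).
Step 2: advance 3 -> fork_pos = 6 + 3 = 9. Reached multiple(s) of 7: 7 -> fragment 1 completed (1 total).
Step 3: advance 1 -> fork_pos = 9 + 1 = 10. Next multiple of 7 is 14 (not reached); still 1 fragment(s).
Step 4: advance 11 -> fork_pos = 10 + 11 = 21. Reached multiple(s) of 7: 14, 21 -> fragments 2-3 completed (3 total).
Step 5: advance 2 -> fork_pos = 21 + 2 = 23. Next multiple of 7 is 28 (not reached); still 3 fragment(s).
3 fragment(s) completed, covering template[0:21] (3 x 7 = 21). The next fragment, fragment 4, covers template[21:28], so it starts at position 21.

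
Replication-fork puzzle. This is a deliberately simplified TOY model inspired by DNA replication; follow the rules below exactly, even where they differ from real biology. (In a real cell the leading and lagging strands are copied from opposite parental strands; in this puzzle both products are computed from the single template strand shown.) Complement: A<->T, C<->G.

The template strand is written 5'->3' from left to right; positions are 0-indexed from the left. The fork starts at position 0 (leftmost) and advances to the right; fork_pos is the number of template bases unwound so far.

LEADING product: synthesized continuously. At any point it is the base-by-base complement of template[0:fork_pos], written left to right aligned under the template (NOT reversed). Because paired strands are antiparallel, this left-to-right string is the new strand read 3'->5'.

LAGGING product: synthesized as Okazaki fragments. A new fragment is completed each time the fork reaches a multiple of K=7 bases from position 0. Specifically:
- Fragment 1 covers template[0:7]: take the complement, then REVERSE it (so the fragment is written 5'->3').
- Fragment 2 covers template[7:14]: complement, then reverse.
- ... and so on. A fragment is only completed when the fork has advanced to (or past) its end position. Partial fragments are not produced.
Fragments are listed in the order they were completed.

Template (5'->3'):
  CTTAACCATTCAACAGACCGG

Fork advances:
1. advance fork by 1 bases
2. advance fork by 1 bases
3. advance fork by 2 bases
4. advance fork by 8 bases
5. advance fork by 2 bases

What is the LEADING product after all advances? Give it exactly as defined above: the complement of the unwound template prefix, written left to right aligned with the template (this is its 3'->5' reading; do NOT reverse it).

Step 1: advance 1 -> fork_pos = 0 + 1 = 1.
Step 2: advance 1 -> fork_pos = 1 + 1 = 2.
Step 3: advance 2 -> fork_pos = 2 + 2 = 4.
Step 4: advance 8 -> fork_pos = 4 + 8 = 12.
Step 5: advance 2 -> fork_pos = 12 + 2 = 14.
Unwound prefix: template[0:14] = CTTAACCATTCAAC
Complement it base by base (A<->T, C<->G), keeping left-to-right order:
  [0:5] CTTAA -> GAATT
  [5:10] CCATT -> GGTAA
  [10:14] CAAC -> GTTG
Concatenate: GAATTGGTAAGTTG (length 14; written aligned with the template, i.e. 3'->5').

Answer: GAATTGGTAAGTTG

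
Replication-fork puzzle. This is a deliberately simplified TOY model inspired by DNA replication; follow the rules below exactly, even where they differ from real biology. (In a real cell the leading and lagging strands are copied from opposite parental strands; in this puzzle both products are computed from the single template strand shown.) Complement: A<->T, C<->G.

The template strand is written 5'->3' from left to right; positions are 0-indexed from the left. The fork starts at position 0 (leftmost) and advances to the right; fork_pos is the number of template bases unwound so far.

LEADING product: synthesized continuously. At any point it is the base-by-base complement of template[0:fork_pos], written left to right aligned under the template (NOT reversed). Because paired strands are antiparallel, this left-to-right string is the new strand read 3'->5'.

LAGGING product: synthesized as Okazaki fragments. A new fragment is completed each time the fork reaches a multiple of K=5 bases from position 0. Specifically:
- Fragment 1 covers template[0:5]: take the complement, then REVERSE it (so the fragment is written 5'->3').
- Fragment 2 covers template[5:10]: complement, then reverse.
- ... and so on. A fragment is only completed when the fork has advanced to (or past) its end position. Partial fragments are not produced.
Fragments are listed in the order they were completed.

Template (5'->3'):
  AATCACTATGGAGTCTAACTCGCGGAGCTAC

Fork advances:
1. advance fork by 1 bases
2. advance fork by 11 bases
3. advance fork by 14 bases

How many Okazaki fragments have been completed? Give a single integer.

Answer: 5

Derivation:
Step 1: advance 1 -> fork_pos = 0 + 1 = 1. Next multiple of 5 is 5 (not reached); still 0 fragment(s).
Step 2: advance 11 -> fork_pos = 1 + 11 = 12. Reached multiple(s) of 5: 5, 10 -> fragments 1-2 completed (2 total).
Step 3: advance 14 -> fork_pos = 12 + 14 = 26. Reached multiple(s) of 5: 15, 20, 25 -> fragments 3-5 completed (5 total).
Check: final fork_pos = 26; the multiples of 5 that are <= 26 are 5..25 -> 26 // 5 = 5 completed fragment(s).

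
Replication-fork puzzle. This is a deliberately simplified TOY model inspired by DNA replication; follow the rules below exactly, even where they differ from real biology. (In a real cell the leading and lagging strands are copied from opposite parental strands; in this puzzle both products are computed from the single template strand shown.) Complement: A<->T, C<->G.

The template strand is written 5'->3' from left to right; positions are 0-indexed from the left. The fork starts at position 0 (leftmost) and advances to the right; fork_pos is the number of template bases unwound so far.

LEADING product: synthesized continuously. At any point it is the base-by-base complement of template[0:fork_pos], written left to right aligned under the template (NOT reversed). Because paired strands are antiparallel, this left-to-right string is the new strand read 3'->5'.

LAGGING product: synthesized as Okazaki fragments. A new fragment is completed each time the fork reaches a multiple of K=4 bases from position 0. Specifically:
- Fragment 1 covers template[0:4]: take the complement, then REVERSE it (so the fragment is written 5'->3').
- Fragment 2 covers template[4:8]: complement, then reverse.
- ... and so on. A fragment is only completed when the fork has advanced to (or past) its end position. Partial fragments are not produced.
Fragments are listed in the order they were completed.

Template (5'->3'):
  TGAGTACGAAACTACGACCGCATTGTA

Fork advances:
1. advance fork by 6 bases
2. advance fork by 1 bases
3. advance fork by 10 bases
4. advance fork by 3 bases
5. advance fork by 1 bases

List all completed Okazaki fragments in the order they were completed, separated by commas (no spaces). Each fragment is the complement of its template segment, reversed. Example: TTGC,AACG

Step 1: advance 6 -> fork_pos = 0 + 6 = 6. Reached multiple(s) of 4: 4 -> fragment 1 completed (1 total).
Step 2: advance 1 -> fork_pos = 6 + 1 = 7. Next multiple of 4 is 8 (not reached); still 1 fragment(s).
Step 3: advance 10 -> fork_pos = 7 + 10 = 17. Reached multiple(s) of 4: 8, 12, 16 -> fragments 2-4 completed (4 total).
Step 4: advance 3 -> fork_pos = 17 + 3 = 20. Reached multiple(s) of 4: 20 -> fragment 5 completed (5 total).
Step 5: advance 1 -> fork_pos = 20 + 1 = 21. Next multiple of 4 is 24 (not reached); still 5 fragment(s).
Final fork_pos = 21, so 5 fragment(s) are complete. Build each: template segment -> complement -> reverse.
Fragment 1: template[0:4] = TGAG -> complement ACTC -> reversed CTCA
Fragment 2: template[4:8] = TACG -> complement ATGC -> reversed CGTA
Fragment 3: template[8:12] = AAAC -> complement TTTG -> reversed GTTT
Fragment 4: template[12:16] = TACG -> complement ATGC -> reversed CGTA
Fragment 5: template[16:20] = ACCG -> complement TGGC -> reversed CGGT

Answer: CTCA,CGTA,GTTT,CGTA,CGGT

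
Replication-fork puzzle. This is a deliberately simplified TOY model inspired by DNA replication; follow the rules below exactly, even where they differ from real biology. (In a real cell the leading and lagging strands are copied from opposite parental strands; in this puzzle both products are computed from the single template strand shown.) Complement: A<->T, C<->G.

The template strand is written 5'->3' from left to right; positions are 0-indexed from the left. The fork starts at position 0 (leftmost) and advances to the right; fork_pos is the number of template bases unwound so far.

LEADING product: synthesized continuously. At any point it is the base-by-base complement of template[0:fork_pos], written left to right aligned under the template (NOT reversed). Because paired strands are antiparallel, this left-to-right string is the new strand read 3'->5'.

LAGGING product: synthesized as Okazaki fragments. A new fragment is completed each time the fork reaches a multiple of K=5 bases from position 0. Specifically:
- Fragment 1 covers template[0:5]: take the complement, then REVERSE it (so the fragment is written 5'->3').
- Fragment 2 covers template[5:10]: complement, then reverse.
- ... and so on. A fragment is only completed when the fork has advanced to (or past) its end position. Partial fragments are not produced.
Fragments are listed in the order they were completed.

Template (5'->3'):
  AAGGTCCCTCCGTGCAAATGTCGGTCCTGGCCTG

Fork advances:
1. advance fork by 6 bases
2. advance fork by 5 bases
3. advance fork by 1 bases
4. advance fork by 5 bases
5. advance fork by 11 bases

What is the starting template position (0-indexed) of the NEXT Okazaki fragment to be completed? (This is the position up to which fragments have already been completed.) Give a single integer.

Answer: 25

Derivation:
Step 1: advance 6 -> fork_pos = 0 + 6 = 6. Reached multiple(s) of 5: 5 -> fragment 1 completed (1 total).
Step 2: advance 5 -> fork_pos = 6 + 5 = 11. Reached multiple(s) of 5: 10 -> fragment 2 completed (2 total).
Step 3: advance 1 -> fork_pos = 11 + 1 = 12. Next multiple of 5 is 15 (not reached); still 2 fragment(s).
Step 4: advance 5 -> fork_pos = 12 + 5 = 17. Reached multiple(s) of 5: 15 -> fragment 3 completed (3 total).
Step 5: advance 11 -> fork_pos = 17 + 11 = 28. Reached multiple(s) of 5: 20, 25 -> fragments 4-5 completed (5 total).
5 fragment(s) completed, covering template[0:25] (5 x 5 = 25). The next fragment, fragment 6, covers template[25:30], so it starts at position 25.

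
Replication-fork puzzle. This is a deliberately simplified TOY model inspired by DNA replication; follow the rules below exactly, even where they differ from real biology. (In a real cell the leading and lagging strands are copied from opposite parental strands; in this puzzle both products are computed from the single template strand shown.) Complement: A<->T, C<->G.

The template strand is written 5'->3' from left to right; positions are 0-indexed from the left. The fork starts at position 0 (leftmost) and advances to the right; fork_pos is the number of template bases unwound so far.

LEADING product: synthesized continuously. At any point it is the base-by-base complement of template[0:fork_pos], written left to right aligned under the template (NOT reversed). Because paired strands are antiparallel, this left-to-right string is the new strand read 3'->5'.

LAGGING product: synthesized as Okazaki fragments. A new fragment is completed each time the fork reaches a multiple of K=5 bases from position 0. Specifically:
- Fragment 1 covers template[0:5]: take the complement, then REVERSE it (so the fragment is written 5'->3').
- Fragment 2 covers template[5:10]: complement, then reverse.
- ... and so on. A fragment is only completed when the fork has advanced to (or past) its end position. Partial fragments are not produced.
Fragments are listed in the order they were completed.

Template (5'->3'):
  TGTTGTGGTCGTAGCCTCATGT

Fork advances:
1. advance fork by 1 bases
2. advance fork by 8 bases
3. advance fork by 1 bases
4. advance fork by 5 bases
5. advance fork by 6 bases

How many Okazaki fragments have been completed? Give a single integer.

Answer: 4

Derivation:
Step 1: advance 1 -> fork_pos = 0 + 1 = 1. Next multiple of 5 is 5 (not reached); still 0 fragment(s).
Step 2: advance 8 -> fork_pos = 1 + 8 = 9. Reached multiple(s) of 5: 5 -> fragment 1 completed (1 total).
Step 3: advance 1 -> fork_pos = 9 + 1 = 10. Reached multiple(s) of 5: 10 -> fragment 2 completed (2 total).
Step 4: advance 5 -> fork_pos = 10 + 5 = 15. Reached multiple(s) of 5: 15 -> fragment 3 completed (3 total).
Step 5: advance 6 -> fork_pos = 15 + 6 = 21. Reached multiple(s) of 5: 20 -> fragment 4 completed (4 total).
Check: final fork_pos = 21; the multiples of 5 that are <= 21 are 5..20 -> 21 // 5 = 4 completed fragment(s).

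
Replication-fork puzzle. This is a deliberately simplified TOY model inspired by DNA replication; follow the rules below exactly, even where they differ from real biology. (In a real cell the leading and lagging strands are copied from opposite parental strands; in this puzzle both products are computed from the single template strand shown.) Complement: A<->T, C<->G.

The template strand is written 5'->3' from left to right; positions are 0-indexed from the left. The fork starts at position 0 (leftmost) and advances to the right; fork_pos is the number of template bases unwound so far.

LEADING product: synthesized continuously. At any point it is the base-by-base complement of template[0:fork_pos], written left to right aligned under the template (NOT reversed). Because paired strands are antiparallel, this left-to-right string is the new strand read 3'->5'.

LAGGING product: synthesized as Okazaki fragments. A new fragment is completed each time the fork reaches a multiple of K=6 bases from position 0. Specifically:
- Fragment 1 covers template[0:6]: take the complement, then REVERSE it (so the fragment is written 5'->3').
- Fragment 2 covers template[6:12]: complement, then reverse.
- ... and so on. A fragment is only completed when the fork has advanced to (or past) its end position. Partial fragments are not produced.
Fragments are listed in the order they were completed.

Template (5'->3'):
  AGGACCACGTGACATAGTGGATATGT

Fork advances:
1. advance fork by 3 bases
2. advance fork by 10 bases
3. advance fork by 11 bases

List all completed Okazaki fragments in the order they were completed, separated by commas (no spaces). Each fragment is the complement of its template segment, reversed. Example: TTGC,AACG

Answer: GGTCCT,TCACGT,ACTATG,ATATCC

Derivation:
Step 1: advance 3 -> fork_pos = 0 + 3 = 3. Next multiple of 6 is 6 (not reached); still 0 fragment(s).
Step 2: advance 10 -> fork_pos = 3 + 10 = 13. Reached multiple(s) of 6: 6, 12 -> fragments 1-2 completed (2 total).
Step 3: advance 11 -> fork_pos = 13 + 11 = 24. Reached multiple(s) of 6: 18, 24 -> fragments 3-4 completed (4 total).
Final fork_pos = 24, so 4 fragment(s) are complete. Build each: template segment -> complement -> reverse.
Fragment 1: template[0:6] = AGGACC -> complement TCCTGG -> reversed GGTCCT
Fragment 2: template[6:12] = ACGTGA -> complement TGCACT -> reversed TCACGT
Fragment 3: template[12:18] = CATAGT -> complement GTATCA -> reversed ACTATG
Fragment 4: template[18:24] = GGATAT -> complement CCTATA -> reversed ATATCC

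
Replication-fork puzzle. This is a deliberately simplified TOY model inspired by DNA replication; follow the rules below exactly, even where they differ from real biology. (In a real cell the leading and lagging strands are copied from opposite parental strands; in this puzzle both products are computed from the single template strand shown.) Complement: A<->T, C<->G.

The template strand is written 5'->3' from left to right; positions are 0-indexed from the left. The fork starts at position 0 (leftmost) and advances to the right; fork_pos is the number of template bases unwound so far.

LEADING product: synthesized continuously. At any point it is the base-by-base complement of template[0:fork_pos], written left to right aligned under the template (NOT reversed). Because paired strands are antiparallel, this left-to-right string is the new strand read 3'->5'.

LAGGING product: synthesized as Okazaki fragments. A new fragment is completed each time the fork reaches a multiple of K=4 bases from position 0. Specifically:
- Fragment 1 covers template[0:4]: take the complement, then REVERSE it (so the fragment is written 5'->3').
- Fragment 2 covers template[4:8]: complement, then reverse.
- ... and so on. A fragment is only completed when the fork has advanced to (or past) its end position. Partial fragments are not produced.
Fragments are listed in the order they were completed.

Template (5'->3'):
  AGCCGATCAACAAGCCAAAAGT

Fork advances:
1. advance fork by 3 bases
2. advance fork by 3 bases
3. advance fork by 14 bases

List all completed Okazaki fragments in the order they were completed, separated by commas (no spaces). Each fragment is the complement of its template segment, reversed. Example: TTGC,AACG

Step 1: advance 3 -> fork_pos = 0 + 3 = 3. Next multiple of 4 is 4 (not reached); still 0 fragment(s).
Step 2: advance 3 -> fork_pos = 3 + 3 = 6. Reached multiple(s) of 4: 4 -> fragment 1 completed (1 total).
Step 3: advance 14 -> fork_pos = 6 + 14 = 20. Reached multiple(s) of 4: 8, 12, 16, 20 -> fragments 2-5 completed (5 total).
Final fork_pos = 20, so 5 fragment(s) are complete. Build each: template segment -> complement -> reverse.
Fragment 1: template[0:4] = AGCC -> complement TCGG -> reversed GGCT
Fragment 2: template[4:8] = GATC -> complement CTAG -> reversed GATC
Fragment 3: template[8:12] = AACA -> complement TTGT -> reversed TGTT
Fragment 4: template[12:16] = AGCC -> complement TCGG -> reversed GGCT
Fragment 5: template[16:20] = AAAA -> complement TTTT -> reversed TTTT

Answer: GGCT,GATC,TGTT,GGCT,TTTT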